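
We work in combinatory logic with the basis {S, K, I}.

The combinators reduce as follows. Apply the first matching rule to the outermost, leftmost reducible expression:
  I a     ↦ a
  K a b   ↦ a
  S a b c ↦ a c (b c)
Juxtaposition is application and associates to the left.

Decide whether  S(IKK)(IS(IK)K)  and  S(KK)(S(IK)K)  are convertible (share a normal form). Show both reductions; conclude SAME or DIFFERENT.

Answer: SAME — A ⇓ S(KK)(SKK), B ⇓ S(KK)(SKK)

Derivation:
Term A:
  start: S(IKK)(IS(IK)K)
  step 1: S(KK)(IS(IK)K)
  step 2: S(KK)(S(IK)K)
  step 3: S(KK)(SKK)

Term B:
  start: S(KK)(S(IK)K)
  step 1: S(KK)(SKK)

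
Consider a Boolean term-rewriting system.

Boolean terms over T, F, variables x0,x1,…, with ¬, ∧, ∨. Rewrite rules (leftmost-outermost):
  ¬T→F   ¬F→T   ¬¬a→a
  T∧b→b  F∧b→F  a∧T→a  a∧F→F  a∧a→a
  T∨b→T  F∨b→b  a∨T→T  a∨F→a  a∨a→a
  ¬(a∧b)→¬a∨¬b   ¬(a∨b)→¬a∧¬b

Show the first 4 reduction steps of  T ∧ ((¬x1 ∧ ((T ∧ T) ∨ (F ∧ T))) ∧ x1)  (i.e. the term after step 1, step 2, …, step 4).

Answer: after 4 steps: ¬x1 ∧ x1

Derivation:
  start: T ∧ ((¬x1 ∧ ((T ∧ T) ∨ (F ∧ T))) ∧ x1)
  →1  (¬x1 ∧ ((T ∧ T) ∨ (F ∧ T))) ∧ x1
  →2  (¬x1 ∧ (T ∨ (F ∧ T))) ∧ x1
  →3  (¬x1 ∧ T) ∧ x1
  →4  ¬x1 ∧ x1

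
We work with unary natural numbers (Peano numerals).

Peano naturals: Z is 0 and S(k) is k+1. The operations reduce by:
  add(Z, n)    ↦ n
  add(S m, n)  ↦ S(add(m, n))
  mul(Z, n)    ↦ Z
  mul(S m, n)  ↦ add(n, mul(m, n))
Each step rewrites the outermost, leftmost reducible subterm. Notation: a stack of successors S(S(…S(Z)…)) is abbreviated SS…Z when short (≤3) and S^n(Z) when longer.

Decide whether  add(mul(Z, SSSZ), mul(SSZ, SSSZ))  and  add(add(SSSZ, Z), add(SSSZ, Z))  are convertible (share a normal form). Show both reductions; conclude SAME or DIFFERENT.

Term A:
  start: add(mul(Z, SSSZ), mul(SSZ, SSSZ))
  →1  add(Z, mul(SSZ, SSSZ))
  →2  mul(SSZ, SSSZ)
  →3  add(SSSZ, mul(SZ, SSSZ))
  →4  S(add(SSZ, mul(SZ, SSSZ)))
  →5  S(S(add(SZ, mul(SZ, SSSZ))))
  →6  S(S(S(add(Z, mul(SZ, SSSZ)))))
  →7  S(S(S(mul(SZ, SSSZ))))
  →8  S(S(S(add(SSSZ, mul(Z, SSSZ)))))
  →9  S(S(S(S(add(SSZ, mul(Z, SSSZ))))))
  →10  S(S(S(S(S(add(SZ, mul(Z, SSSZ)))))))
  →11  S(S(S(S(S(S(add(Z, mul(Z, SSSZ))))))))
  →12  S(S(S(S(S(S(mul(Z, SSSZ)))))))
  →13  S^6(Z)

Term B:
  start: add(add(SSSZ, Z), add(SSSZ, Z))
  →1  add(S(add(SSZ, Z)), add(SSSZ, Z))
  →2  S(add(add(SSZ, Z), add(SSSZ, Z)))
  →3  S(add(S(add(SZ, Z)), add(SSSZ, Z)))
  →4  S(S(add(add(SZ, Z), add(SSSZ, Z))))
  →5  S(S(add(S(add(Z, Z)), add(SSSZ, Z))))
  →6  S(S(S(add(add(Z, Z), add(SSSZ, Z)))))
  →7  S(S(S(add(Z, add(SSSZ, Z)))))
  →8  S(S(S(add(SSSZ, Z))))
  →9  S(S(S(S(add(SSZ, Z)))))
  →10  S(S(S(S(S(add(SZ, Z))))))
  →11  S(S(S(S(S(S(add(Z, Z)))))))
  →12  S^6(Z)

Answer: SAME — A ⇓ S^6(Z), B ⇓ S^6(Z)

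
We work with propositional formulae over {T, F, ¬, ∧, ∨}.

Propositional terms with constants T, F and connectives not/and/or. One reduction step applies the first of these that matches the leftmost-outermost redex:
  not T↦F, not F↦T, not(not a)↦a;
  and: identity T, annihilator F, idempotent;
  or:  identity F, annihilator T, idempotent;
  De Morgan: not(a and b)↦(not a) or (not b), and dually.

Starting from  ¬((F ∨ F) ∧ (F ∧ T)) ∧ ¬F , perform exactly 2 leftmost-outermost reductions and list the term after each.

Answer: after 2 steps: ((¬F ∧ ¬F) ∨ ¬(F ∧ T)) ∧ ¬F

Working:
  start: ¬((F ∨ F) ∧ (F ∧ T)) ∧ ¬F
  →1  (¬(F ∨ F) ∨ ¬(F ∧ T)) ∧ ¬F
  →2  ((¬F ∧ ¬F) ∨ ¬(F ∧ T)) ∧ ¬F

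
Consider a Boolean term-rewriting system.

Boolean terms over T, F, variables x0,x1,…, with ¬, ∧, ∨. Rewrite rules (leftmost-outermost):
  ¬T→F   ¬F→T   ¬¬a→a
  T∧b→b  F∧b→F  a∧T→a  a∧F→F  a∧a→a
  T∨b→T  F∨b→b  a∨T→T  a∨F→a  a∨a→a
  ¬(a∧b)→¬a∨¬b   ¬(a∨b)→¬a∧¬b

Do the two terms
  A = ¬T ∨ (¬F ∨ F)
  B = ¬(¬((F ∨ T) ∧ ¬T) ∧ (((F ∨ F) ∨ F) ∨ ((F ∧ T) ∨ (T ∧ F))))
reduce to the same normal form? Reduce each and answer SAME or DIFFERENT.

Term A:
  start: ¬T ∨ (¬F ∨ F)
  step 1: F ∨ (¬F ∨ F)
  step 2: ¬F ∨ F
  step 3: ¬F
  step 4: T

Term B:
  start: ¬(¬((F ∨ T) ∧ ¬T) ∧ (((F ∨ F) ∨ F) ∨ ((F ∧ T) ∨ (T ∧ F))))
  step 1: ¬¬((F ∨ T) ∧ ¬T) ∨ ¬(((F ∨ F) ∨ F) ∨ ((F ∧ T) ∨ (T ∧ F)))
  step 2: ((F ∨ T) ∧ ¬T) ∨ ¬(((F ∨ F) ∨ F) ∨ ((F ∧ T) ∨ (T ∧ F)))
  step 3: (T ∧ ¬T) ∨ ¬(((F ∨ F) ∨ F) ∨ ((F ∧ T) ∨ (T ∧ F)))
  step 4: ¬T ∨ ¬(((F ∨ F) ∨ F) ∨ ((F ∧ T) ∨ (T ∧ F)))
  step 5: F ∨ ¬(((F ∨ F) ∨ F) ∨ ((F ∧ T) ∨ (T ∧ F)))
  step 6: ¬(((F ∨ F) ∨ F) ∨ ((F ∧ T) ∨ (T ∧ F)))
  step 7: ¬((F ∨ F) ∨ F) ∧ ¬((F ∧ T) ∨ (T ∧ F))
  step 8: (¬(F ∨ F) ∧ ¬F) ∧ ¬((F ∧ T) ∨ (T ∧ F))
  step 9: ((¬F ∧ ¬F) ∧ ¬F) ∧ ¬((F ∧ T) ∨ (T ∧ F))
  step 10: (¬F ∧ ¬F) ∧ ¬((F ∧ T) ∨ (T ∧ F))
  step 11: ¬F ∧ ¬((F ∧ T) ∨ (T ∧ F))
  step 12: T ∧ ¬((F ∧ T) ∨ (T ∧ F))
  step 13: ¬((F ∧ T) ∨ (T ∧ F))
  step 14: ¬(F ∧ T) ∧ ¬(T ∧ F)
  step 15: (¬F ∨ ¬T) ∧ ¬(T ∧ F)
  step 16: (T ∨ ¬T) ∧ ¬(T ∧ F)
  step 17: T ∧ ¬(T ∧ F)
  step 18: ¬(T ∧ F)
  step 19: ¬T ∨ ¬F
  step 20: F ∨ ¬F
  step 21: ¬F
  step 22: T

Answer: SAME — A ⇓ T, B ⇓ T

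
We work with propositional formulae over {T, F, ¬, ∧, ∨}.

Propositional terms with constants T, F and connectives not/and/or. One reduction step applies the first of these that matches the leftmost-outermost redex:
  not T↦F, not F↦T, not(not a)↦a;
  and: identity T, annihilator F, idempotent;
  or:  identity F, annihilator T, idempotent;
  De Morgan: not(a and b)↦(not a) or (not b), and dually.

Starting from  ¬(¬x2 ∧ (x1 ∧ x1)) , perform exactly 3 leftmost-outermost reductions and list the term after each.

  start: ¬(¬x2 ∧ (x1 ∧ x1))
  [1] ¬¬x2 ∨ ¬(x1 ∧ x1)
  [2] x2 ∨ ¬(x1 ∧ x1)
  [3] x2 ∨ (¬x1 ∨ ¬x1)

Answer: after 3 steps: x2 ∨ (¬x1 ∨ ¬x1)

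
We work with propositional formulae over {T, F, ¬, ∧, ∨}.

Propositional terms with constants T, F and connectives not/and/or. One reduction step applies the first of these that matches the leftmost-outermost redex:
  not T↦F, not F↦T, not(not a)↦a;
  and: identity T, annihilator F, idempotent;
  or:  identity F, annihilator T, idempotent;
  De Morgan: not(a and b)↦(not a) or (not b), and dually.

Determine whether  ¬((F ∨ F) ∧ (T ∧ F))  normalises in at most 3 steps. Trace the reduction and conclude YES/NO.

Answer: NO — after 3 steps the term is ¬F ∨ ¬(T ∧ F), not yet normal

Derivation:
  start: ¬((F ∨ F) ∧ (T ∧ F))
  step 1: ¬(F ∨ F) ∨ ¬(T ∧ F)
  step 2: (¬F ∧ ¬F) ∨ ¬(T ∧ F)
  step 3: ¬F ∨ ¬(T ∧ F)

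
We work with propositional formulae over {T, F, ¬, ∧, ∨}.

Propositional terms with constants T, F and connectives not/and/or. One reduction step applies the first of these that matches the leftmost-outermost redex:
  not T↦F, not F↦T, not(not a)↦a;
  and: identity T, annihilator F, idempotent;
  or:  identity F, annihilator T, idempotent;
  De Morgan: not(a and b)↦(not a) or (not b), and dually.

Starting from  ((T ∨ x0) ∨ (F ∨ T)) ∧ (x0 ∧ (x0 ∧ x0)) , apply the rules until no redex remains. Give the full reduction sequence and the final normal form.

  start: ((T ∨ x0) ∨ (F ∨ T)) ∧ (x0 ∧ (x0 ∧ x0))
  →1  (T ∨ (F ∨ T)) ∧ (x0 ∧ (x0 ∧ x0))
  →2  T ∧ (x0 ∧ (x0 ∧ x0))
  →3  x0 ∧ (x0 ∧ x0)
  →4  x0 ∧ x0
  →5  x0

Answer: normal form = x0  (in 5 steps)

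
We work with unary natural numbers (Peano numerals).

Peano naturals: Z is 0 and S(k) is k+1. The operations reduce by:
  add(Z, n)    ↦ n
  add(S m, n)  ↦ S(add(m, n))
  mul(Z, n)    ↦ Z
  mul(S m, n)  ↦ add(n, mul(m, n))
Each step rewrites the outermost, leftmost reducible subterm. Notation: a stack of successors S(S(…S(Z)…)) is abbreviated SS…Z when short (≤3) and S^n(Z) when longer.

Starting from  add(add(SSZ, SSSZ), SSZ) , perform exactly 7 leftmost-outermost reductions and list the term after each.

Answer: after 7 steps: S(S(S(S(add(SZ, SSZ)))))

Derivation:
  start: add(add(SSZ, SSSZ), SSZ)
  →1  add(S(add(SZ, SSSZ)), SSZ)
  →2  S(add(add(SZ, SSSZ), SSZ))
  →3  S(add(S(add(Z, SSSZ)), SSZ))
  →4  S(S(add(add(Z, SSSZ), SSZ)))
  →5  S(S(add(SSSZ, SSZ)))
  →6  S(S(S(add(SSZ, SSZ))))
  →7  S(S(S(S(add(SZ, SSZ)))))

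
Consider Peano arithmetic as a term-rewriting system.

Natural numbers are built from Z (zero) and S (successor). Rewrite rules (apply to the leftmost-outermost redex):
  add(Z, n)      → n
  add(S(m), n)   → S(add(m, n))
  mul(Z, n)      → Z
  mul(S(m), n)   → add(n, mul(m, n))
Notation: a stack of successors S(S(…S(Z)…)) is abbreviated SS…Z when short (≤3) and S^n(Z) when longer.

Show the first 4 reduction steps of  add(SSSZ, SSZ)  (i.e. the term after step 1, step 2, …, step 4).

Answer: after 4 steps: S^5(Z)

Reduction:
  start: add(SSSZ, SSZ)
  step 1: S(add(SSZ, SSZ))
  step 2: S(S(add(SZ, SSZ)))
  step 3: S(S(S(add(Z, SSZ))))
  step 4: S^5(Z)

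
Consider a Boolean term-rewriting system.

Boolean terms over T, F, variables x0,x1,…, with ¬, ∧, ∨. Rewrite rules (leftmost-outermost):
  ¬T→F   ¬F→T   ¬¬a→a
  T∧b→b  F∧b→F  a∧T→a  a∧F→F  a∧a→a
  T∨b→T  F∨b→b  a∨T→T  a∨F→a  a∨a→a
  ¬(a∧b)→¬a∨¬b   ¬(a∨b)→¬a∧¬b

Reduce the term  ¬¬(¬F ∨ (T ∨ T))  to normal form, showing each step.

Answer: normal form = T  (in 3 steps)

Derivation:
  start: ¬¬(¬F ∨ (T ∨ T))
  →1  ¬F ∨ (T ∨ T)
  →2  T ∨ (T ∨ T)
  →3  T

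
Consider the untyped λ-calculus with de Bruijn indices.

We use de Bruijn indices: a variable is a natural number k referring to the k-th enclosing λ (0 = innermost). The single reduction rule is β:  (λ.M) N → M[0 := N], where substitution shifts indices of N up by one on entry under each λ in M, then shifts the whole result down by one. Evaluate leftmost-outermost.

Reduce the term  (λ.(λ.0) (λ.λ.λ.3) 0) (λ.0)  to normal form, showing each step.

  start: (λ.(λ.0) (λ.λ.λ.3) 0) (λ.0)
  step 1: (λ.0) (λ.λ.λ.λ.0) (λ.0)
  step 2: (λ.λ.λ.λ.0) (λ.0)
  step 3: λ.λ.λ.0

Answer: normal form = λ.λ.λ.0  (in 3 steps)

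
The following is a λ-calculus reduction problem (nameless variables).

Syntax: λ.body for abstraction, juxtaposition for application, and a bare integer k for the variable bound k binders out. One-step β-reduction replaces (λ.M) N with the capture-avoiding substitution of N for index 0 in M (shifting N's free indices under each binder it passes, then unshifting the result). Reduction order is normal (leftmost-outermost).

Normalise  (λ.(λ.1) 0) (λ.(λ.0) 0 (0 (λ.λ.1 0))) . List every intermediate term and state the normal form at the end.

Answer: normal form = λ.0 (0 (λ.λ.1 0))  (in 3 steps)

Derivation:
  start: (λ.(λ.1) 0) (λ.(λ.0) 0 (0 (λ.λ.1 0)))
  step 1: (λ.λ.(λ.0) 0 (0 (λ.λ.1 0))) (λ.(λ.0) 0 (0 (λ.λ.1 0)))
  step 2: λ.(λ.0) 0 (0 (λ.λ.1 0))
  step 3: λ.0 (0 (λ.λ.1 0))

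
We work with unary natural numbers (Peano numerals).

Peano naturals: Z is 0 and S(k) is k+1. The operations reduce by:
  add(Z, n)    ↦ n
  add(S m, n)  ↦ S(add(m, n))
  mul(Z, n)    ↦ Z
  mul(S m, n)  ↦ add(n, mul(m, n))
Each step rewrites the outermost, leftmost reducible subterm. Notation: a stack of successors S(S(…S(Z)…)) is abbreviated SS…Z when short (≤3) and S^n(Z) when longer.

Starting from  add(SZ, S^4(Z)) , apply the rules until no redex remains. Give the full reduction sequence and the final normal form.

  start: add(SZ, S^4(Z))
  [1] S(add(Z, S^4(Z)))
  [2] S^5(Z)

Answer: normal form = S^5(Z)  (in 2 steps)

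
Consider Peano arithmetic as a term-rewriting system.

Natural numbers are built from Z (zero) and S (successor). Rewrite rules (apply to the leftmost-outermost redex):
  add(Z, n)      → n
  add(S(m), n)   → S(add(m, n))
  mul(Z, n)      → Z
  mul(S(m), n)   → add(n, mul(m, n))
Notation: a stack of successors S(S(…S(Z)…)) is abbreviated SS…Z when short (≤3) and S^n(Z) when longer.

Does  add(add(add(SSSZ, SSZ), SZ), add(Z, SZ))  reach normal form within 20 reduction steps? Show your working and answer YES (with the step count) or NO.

Answer: YES — reaches normal form S^7(Z) in 18 ≤ 20 steps

Reduction:
  start: add(add(add(SSSZ, SSZ), SZ), add(Z, SZ))
  [1] add(add(S(add(SSZ, SSZ)), SZ), add(Z, SZ))
  [2] add(S(add(add(SSZ, SSZ), SZ)), add(Z, SZ))
  [3] S(add(add(add(SSZ, SSZ), SZ), add(Z, SZ)))
  [4] S(add(add(S(add(SZ, SSZ)), SZ), add(Z, SZ)))
  [5] S(add(S(add(add(SZ, SSZ), SZ)), add(Z, SZ)))
  [6] S(S(add(add(add(SZ, SSZ), SZ), add(Z, SZ))))
  [7] S(S(add(add(S(add(Z, SSZ)), SZ), add(Z, SZ))))
  [8] S(S(add(S(add(add(Z, SSZ), SZ)), add(Z, SZ))))
  [9] S(S(S(add(add(add(Z, SSZ), SZ), add(Z, SZ)))))
  [10] S(S(S(add(add(SSZ, SZ), add(Z, SZ)))))
  [11] S(S(S(add(S(add(SZ, SZ)), add(Z, SZ)))))
  [12] S(S(S(S(add(add(SZ, SZ), add(Z, SZ))))))
  [13] S(S(S(S(add(S(add(Z, SZ)), add(Z, SZ))))))
  [14] S(S(S(S(S(add(add(Z, SZ), add(Z, SZ)))))))
  [15] S(S(S(S(S(add(SZ, add(Z, SZ)))))))
  [16] S(S(S(S(S(S(add(Z, add(Z, SZ))))))))
  [17] S(S(S(S(S(S(add(Z, SZ)))))))
  [18] S^7(Z)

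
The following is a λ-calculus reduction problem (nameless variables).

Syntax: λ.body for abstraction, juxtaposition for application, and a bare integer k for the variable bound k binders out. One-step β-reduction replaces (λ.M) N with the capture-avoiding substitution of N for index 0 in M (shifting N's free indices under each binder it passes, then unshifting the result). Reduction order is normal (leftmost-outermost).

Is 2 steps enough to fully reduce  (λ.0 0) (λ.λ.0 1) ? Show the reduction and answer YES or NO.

  start: (λ.0 0) (λ.λ.0 1)
  step 1: (λ.λ.0 1) (λ.λ.0 1)
  step 2: λ.0 (λ.λ.0 1)

Answer: YES — reaches normal form λ.0 (λ.λ.0 1) in 2 ≤ 2 steps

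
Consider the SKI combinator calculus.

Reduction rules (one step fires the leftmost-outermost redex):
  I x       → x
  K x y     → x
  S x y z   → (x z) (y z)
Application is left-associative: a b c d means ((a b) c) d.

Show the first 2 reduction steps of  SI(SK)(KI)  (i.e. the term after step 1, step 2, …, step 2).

  start: SI(SK)(KI)
  →1  I(KI)(SK(KI))
  →2  KI(SK(KI))

Answer: after 2 steps: KI(SK(KI))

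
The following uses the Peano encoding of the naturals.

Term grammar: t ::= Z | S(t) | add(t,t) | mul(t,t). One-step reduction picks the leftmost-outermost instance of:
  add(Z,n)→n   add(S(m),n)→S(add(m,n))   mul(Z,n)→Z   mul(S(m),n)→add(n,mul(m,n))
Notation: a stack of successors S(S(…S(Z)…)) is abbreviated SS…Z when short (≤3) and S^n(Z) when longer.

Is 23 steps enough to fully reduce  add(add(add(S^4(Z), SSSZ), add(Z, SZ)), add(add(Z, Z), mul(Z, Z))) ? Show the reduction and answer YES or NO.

Answer: NO — after 23 steps the term is S(S(S(S(S(S(S(S(add(add(Z, Z), mul(Z, Z)))))))))), not yet normal

Derivation:
  start: add(add(add(S^4(Z), SSSZ), add(Z, SZ)), add(add(Z, Z), mul(Z, Z)))
  [1] add(add(S(add(SSSZ, SSSZ)), add(Z, SZ)), add(add(Z, Z), mul(Z, Z)))
  [2] add(S(add(add(SSSZ, SSSZ), add(Z, SZ))), add(add(Z, Z), mul(Z, Z)))
  [3] S(add(add(add(SSSZ, SSSZ), add(Z, SZ)), add(add(Z, Z), mul(Z, Z))))
  [4] S(add(add(S(add(SSZ, SSSZ)), add(Z, SZ)), add(add(Z, Z), mul(Z, Z))))
  [5] S(add(S(add(add(SSZ, SSSZ), add(Z, SZ))), add(add(Z, Z), mul(Z, Z))))
  [6] S(S(add(add(add(SSZ, SSSZ), add(Z, SZ)), add(add(Z, Z), mul(Z, Z)))))
  [7] S(S(add(add(S(add(SZ, SSSZ)), add(Z, SZ)), add(add(Z, Z), mul(Z, Z)))))
  [8] S(S(add(S(add(add(SZ, SSSZ), add(Z, SZ))), add(add(Z, Z), mul(Z, Z)))))
  [9] S(S(S(add(add(add(SZ, SSSZ), add(Z, SZ)), add(add(Z, Z), mul(Z, Z))))))
  [10] S(S(S(add(add(S(add(Z, SSSZ)), add(Z, SZ)), add(add(Z, Z), mul(Z, Z))))))
  [11] S(S(S(add(S(add(add(Z, SSSZ), add(Z, SZ))), add(add(Z, Z), mul(Z, Z))))))
  [12] S(S(S(S(add(add(add(Z, SSSZ), add(Z, SZ)), add(add(Z, Z), mul(Z, Z)))))))
  [13] S(S(S(S(add(add(SSSZ, add(Z, SZ)), add(add(Z, Z), mul(Z, Z)))))))
  [14] S(S(S(S(add(S(add(SSZ, add(Z, SZ))), add(add(Z, Z), mul(Z, Z)))))))
  [15] S(S(S(S(S(add(add(SSZ, add(Z, SZ)), add(add(Z, Z), mul(Z, Z))))))))
  [16] S(S(S(S(S(add(S(add(SZ, add(Z, SZ))), add(add(Z, Z), mul(Z, Z))))))))
  [17] S(S(S(S(S(S(add(add(SZ, add(Z, SZ)), add(add(Z, Z), mul(Z, Z)))))))))
  [18] S(S(S(S(S(S(add(S(add(Z, add(Z, SZ))), add(add(Z, Z), mul(Z, Z)))))))))
  [19] S(S(S(S(S(S(S(add(add(Z, add(Z, SZ)), add(add(Z, Z), mul(Z, Z))))))))))
  [20] S(S(S(S(S(S(S(add(add(Z, SZ), add(add(Z, Z), mul(Z, Z))))))))))
  [21] S(S(S(S(S(S(S(add(SZ, add(add(Z, Z), mul(Z, Z))))))))))
  [22] S(S(S(S(S(S(S(S(add(Z, add(add(Z, Z), mul(Z, Z)))))))))))
  [23] S(S(S(S(S(S(S(S(add(add(Z, Z), mul(Z, Z))))))))))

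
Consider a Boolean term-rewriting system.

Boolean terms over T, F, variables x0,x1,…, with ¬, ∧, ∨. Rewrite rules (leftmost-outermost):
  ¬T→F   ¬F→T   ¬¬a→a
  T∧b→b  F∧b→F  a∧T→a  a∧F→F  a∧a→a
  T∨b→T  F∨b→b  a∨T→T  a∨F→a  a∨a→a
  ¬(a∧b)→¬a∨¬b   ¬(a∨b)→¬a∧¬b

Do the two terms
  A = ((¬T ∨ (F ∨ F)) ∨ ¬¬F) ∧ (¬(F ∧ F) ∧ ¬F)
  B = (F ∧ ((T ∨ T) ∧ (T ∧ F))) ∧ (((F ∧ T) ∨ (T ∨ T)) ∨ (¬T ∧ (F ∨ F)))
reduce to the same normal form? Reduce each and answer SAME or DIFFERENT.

Term A:
  start: ((¬T ∨ (F ∨ F)) ∨ ¬¬F) ∧ (¬(F ∧ F) ∧ ¬F)
  step 1: ((F ∨ (F ∨ F)) ∨ ¬¬F) ∧ (¬(F ∧ F) ∧ ¬F)
  step 2: ((F ∨ F) ∨ ¬¬F) ∧ (¬(F ∧ F) ∧ ¬F)
  step 3: (F ∨ ¬¬F) ∧ (¬(F ∧ F) ∧ ¬F)
  step 4: ¬¬F ∧ (¬(F ∧ F) ∧ ¬F)
  step 5: F ∧ (¬(F ∧ F) ∧ ¬F)
  step 6: F

Term B:
  start: (F ∧ ((T ∨ T) ∧ (T ∧ F))) ∧ (((F ∧ T) ∨ (T ∨ T)) ∨ (¬T ∧ (F ∨ F)))
  step 1: F ∧ (((F ∧ T) ∨ (T ∨ T)) ∨ (¬T ∧ (F ∨ F)))
  step 2: F

Answer: SAME — A ⇓ F, B ⇓ F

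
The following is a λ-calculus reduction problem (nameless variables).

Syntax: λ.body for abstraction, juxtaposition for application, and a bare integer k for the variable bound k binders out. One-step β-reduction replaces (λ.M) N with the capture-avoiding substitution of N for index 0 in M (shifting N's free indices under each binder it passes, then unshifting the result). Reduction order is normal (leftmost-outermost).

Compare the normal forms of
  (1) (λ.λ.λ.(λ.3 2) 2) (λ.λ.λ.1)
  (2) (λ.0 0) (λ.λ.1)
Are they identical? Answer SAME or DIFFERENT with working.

Answer: DIFFERENT — A ⇓ λ.λ.λ.λ.1, B ⇓ λ.λ.λ.1

Reduction:
Term A:
  start: (λ.λ.λ.(λ.3 2) 2) (λ.λ.λ.1)
  →1  λ.λ.(λ.(λ.λ.λ.1) 2) (λ.λ.λ.1)
  →2  λ.λ.(λ.λ.λ.1) 1
  →3  λ.λ.λ.λ.1

Term B:
  start: (λ.0 0) (λ.λ.1)
  →1  (λ.λ.1) (λ.λ.1)
  →2  λ.λ.λ.1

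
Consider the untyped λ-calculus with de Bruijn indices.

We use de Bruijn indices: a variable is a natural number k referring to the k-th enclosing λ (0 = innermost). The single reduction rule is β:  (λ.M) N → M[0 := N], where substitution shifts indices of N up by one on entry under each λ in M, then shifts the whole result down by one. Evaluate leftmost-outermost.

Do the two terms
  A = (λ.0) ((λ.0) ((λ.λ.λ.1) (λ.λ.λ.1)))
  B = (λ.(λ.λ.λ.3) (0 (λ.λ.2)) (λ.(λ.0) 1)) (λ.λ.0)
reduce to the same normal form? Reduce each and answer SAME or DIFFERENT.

Answer: DIFFERENT — A ⇓ λ.λ.1, B ⇓ λ.λ.λ.0

Derivation:
Term A:
  start: (λ.0) ((λ.0) ((λ.λ.λ.1) (λ.λ.λ.1)))
  step 1: (λ.0) ((λ.λ.λ.1) (λ.λ.λ.1))
  step 2: (λ.λ.λ.1) (λ.λ.λ.1)
  step 3: λ.λ.1

Term B:
  start: (λ.(λ.λ.λ.3) (0 (λ.λ.2)) (λ.(λ.0) 1)) (λ.λ.0)
  step 1: (λ.λ.λ.λ.λ.0) ((λ.λ.0) (λ.λ.λ.λ.0)) (λ.(λ.0) (λ.λ.0))
  step 2: (λ.λ.λ.λ.0) (λ.(λ.0) (λ.λ.0))
  step 3: λ.λ.λ.0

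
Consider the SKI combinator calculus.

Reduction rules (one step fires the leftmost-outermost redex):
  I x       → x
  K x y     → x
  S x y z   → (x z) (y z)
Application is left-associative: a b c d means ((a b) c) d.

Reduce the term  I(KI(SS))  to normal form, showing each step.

  start: I(KI(SS))
  [1] KI(SS)
  [2] I

Answer: normal form = I  (in 2 steps)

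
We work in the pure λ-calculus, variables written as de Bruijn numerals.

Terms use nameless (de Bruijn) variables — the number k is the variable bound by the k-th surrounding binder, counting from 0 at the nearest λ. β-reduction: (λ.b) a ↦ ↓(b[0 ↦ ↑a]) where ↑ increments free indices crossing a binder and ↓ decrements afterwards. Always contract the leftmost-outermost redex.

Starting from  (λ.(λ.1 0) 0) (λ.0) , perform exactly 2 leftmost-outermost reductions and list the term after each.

Answer: after 2 steps: (λ.0) (λ.0)

Derivation:
  start: (λ.(λ.1 0) 0) (λ.0)
  →1  (λ.(λ.0) 0) (λ.0)
  →2  (λ.0) (λ.0)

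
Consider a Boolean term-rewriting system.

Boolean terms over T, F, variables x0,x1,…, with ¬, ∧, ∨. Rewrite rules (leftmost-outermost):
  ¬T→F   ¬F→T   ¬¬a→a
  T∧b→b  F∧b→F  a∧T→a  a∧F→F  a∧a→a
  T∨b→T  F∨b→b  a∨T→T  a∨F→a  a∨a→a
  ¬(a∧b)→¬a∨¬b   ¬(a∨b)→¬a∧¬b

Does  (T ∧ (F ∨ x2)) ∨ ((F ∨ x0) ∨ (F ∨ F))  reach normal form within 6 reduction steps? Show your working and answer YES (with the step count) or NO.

  start: (T ∧ (F ∨ x2)) ∨ ((F ∨ x0) ∨ (F ∨ F))
  [1] (F ∨ x2) ∨ ((F ∨ x0) ∨ (F ∨ F))
  [2] x2 ∨ ((F ∨ x0) ∨ (F ∨ F))
  [3] x2 ∨ (x0 ∨ (F ∨ F))
  [4] x2 ∨ (x0 ∨ F)
  [5] x2 ∨ x0

Answer: YES — reaches normal form x2 ∨ x0 in 5 ≤ 6 steps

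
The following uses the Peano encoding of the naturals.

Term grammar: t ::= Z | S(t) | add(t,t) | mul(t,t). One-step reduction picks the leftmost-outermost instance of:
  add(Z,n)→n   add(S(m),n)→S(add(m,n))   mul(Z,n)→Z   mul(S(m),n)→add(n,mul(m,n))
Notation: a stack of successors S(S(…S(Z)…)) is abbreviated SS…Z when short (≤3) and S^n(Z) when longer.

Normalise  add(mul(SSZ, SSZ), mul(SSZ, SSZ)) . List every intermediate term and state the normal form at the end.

Answer: normal form = S^8(Z)  (in 23 steps)

Derivation:
  start: add(mul(SSZ, SSZ), mul(SSZ, SSZ))
  →1  add(add(SSZ, mul(SZ, SSZ)), mul(SSZ, SSZ))
  →2  add(S(add(SZ, mul(SZ, SSZ))), mul(SSZ, SSZ))
  →3  S(add(add(SZ, mul(SZ, SSZ)), mul(SSZ, SSZ)))
  →4  S(add(S(add(Z, mul(SZ, SSZ))), mul(SSZ, SSZ)))
  →5  S(S(add(add(Z, mul(SZ, SSZ)), mul(SSZ, SSZ))))
  →6  S(S(add(mul(SZ, SSZ), mul(SSZ, SSZ))))
  →7  S(S(add(add(SSZ, mul(Z, SSZ)), mul(SSZ, SSZ))))
  →8  S(S(add(S(add(SZ, mul(Z, SSZ))), mul(SSZ, SSZ))))
  →9  S(S(S(add(add(SZ, mul(Z, SSZ)), mul(SSZ, SSZ)))))
  →10  S(S(S(add(S(add(Z, mul(Z, SSZ))), mul(SSZ, SSZ)))))
  →11  S(S(S(S(add(add(Z, mul(Z, SSZ)), mul(SSZ, SSZ))))))
  →12  S(S(S(S(add(mul(Z, SSZ), mul(SSZ, SSZ))))))
  →13  S(S(S(S(add(Z, mul(SSZ, SSZ))))))
  →14  S(S(S(S(mul(SSZ, SSZ)))))
  →15  S(S(S(S(add(SSZ, mul(SZ, SSZ))))))
  →16  S(S(S(S(S(add(SZ, mul(SZ, SSZ)))))))
  →17  S(S(S(S(S(S(add(Z, mul(SZ, SSZ))))))))
  →18  S(S(S(S(S(S(mul(SZ, SSZ)))))))
  →19  S(S(S(S(S(S(add(SSZ, mul(Z, SSZ))))))))
  →20  S(S(S(S(S(S(S(add(SZ, mul(Z, SSZ)))))))))
  →21  S(S(S(S(S(S(S(S(add(Z, mul(Z, SSZ))))))))))
  →22  S(S(S(S(S(S(S(S(mul(Z, SSZ)))))))))
  →23  S^8(Z)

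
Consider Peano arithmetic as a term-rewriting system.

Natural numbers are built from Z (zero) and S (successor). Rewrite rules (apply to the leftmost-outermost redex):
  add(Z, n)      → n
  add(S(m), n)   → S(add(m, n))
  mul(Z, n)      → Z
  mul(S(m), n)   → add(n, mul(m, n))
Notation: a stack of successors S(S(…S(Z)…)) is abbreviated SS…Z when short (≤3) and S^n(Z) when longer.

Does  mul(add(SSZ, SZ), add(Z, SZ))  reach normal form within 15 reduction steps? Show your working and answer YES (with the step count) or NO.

  start: mul(add(SSZ, SZ), add(Z, SZ))
  step 1: mul(S(add(SZ, SZ)), add(Z, SZ))
  step 2: add(add(Z, SZ), mul(add(SZ, SZ), add(Z, SZ)))
  step 3: add(SZ, mul(add(SZ, SZ), add(Z, SZ)))
  step 4: S(add(Z, mul(add(SZ, SZ), add(Z, SZ))))
  step 5: S(mul(add(SZ, SZ), add(Z, SZ)))
  step 6: S(mul(S(add(Z, SZ)), add(Z, SZ)))
  step 7: S(add(add(Z, SZ), mul(add(Z, SZ), add(Z, SZ))))
  step 8: S(add(SZ, mul(add(Z, SZ), add(Z, SZ))))
  step 9: S(S(add(Z, mul(add(Z, SZ), add(Z, SZ)))))
  step 10: S(S(mul(add(Z, SZ), add(Z, SZ))))
  step 11: S(S(mul(SZ, add(Z, SZ))))
  step 12: S(S(add(add(Z, SZ), mul(Z, add(Z, SZ)))))
  step 13: S(S(add(SZ, mul(Z, add(Z, SZ)))))
  step 14: S(S(S(add(Z, mul(Z, add(Z, SZ))))))
  step 15: S(S(S(mul(Z, add(Z, SZ)))))

Answer: NO — after 15 steps the term is S(S(S(mul(Z, add(Z, SZ))))), not yet normal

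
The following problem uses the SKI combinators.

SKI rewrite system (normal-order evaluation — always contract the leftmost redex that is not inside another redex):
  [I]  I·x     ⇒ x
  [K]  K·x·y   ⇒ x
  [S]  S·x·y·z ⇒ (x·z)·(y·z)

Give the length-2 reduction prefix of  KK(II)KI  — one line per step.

  start: KK(II)KI
  [1] KKI
  [2] K

Answer: after 2 steps: K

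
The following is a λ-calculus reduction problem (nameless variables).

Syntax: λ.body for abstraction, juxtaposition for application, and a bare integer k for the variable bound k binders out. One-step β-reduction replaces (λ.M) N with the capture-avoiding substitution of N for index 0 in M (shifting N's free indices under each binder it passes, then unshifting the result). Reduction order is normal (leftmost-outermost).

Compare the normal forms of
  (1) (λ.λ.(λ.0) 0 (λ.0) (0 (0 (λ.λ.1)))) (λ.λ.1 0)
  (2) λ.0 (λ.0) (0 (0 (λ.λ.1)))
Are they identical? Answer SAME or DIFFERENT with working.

Answer: SAME — A ⇓ λ.0 (λ.0) (0 (0 (λ.λ.1))), B ⇓ λ.0 (λ.0) (0 (0 (λ.λ.1)))

Working:
Term A:
  start: (λ.λ.(λ.0) 0 (λ.0) (0 (0 (λ.λ.1)))) (λ.λ.1 0)
  [1] λ.(λ.0) 0 (λ.0) (0 (0 (λ.λ.1)))
  [2] λ.0 (λ.0) (0 (0 (λ.λ.1)))

Term B:
  start: λ.0 (λ.0) (0 (0 (λ.λ.1)))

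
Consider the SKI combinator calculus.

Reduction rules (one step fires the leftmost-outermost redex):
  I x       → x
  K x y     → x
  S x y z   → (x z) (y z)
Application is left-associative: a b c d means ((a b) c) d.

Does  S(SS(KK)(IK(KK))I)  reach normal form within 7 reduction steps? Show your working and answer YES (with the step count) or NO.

  start: S(SS(KK)(IK(KK))I)
  →1  S(S(IK(KK))(KK(IK(KK)))I)
  →2  S(IK(KK)I(KK(IK(KK))I))
  →3  S(K(KK)I(KK(IK(KK))I))
  →4  S(KK(KK(IK(KK))I))
  →5  SK

Answer: YES — reaches normal form SK in 5 ≤ 7 steps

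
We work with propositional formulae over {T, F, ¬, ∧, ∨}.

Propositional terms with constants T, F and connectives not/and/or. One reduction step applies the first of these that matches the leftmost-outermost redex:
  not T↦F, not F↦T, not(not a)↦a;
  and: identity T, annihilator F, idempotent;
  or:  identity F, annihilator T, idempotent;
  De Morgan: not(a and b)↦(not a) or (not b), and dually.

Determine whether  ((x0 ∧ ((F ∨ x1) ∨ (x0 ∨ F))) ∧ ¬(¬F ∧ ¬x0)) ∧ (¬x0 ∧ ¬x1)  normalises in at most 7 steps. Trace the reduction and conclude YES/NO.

Answer: YES — reaches normal form ((x0 ∧ (x1 ∨ x0)) ∧ x0) ∧ (¬x0 ∧ ¬x1) in 6 ≤ 7 steps

Working:
  start: ((x0 ∧ ((F ∨ x1) ∨ (x0 ∨ F))) ∧ ¬(¬F ∧ ¬x0)) ∧ (¬x0 ∧ ¬x1)
  [1] ((x0 ∧ (x1 ∨ (x0 ∨ F))) ∧ ¬(¬F ∧ ¬x0)) ∧ (¬x0 ∧ ¬x1)
  [2] ((x0 ∧ (x1 ∨ x0)) ∧ ¬(¬F ∧ ¬x0)) ∧ (¬x0 ∧ ¬x1)
  [3] ((x0 ∧ (x1 ∨ x0)) ∧ (¬¬F ∨ ¬¬x0)) ∧ (¬x0 ∧ ¬x1)
  [4] ((x0 ∧ (x1 ∨ x0)) ∧ (F ∨ ¬¬x0)) ∧ (¬x0 ∧ ¬x1)
  [5] ((x0 ∧ (x1 ∨ x0)) ∧ ¬¬x0) ∧ (¬x0 ∧ ¬x1)
  [6] ((x0 ∧ (x1 ∨ x0)) ∧ x0) ∧ (¬x0 ∧ ¬x1)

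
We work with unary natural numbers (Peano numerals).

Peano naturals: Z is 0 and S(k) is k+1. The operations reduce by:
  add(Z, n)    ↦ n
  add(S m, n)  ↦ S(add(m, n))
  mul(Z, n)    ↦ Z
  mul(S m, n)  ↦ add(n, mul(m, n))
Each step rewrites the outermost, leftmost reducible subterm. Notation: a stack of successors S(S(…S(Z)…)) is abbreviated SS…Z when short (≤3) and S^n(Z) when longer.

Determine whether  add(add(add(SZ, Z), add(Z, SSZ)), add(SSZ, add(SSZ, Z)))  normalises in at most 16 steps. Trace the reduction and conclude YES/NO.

Answer: YES — reaches normal form S^7(Z) in 15 ≤ 16 steps

Working:
  start: add(add(add(SZ, Z), add(Z, SSZ)), add(SSZ, add(SSZ, Z)))
  [1] add(add(S(add(Z, Z)), add(Z, SSZ)), add(SSZ, add(SSZ, Z)))
  [2] add(S(add(add(Z, Z), add(Z, SSZ))), add(SSZ, add(SSZ, Z)))
  [3] S(add(add(add(Z, Z), add(Z, SSZ)), add(SSZ, add(SSZ, Z))))
  [4] S(add(add(Z, add(Z, SSZ)), add(SSZ, add(SSZ, Z))))
  [5] S(add(add(Z, SSZ), add(SSZ, add(SSZ, Z))))
  [6] S(add(SSZ, add(SSZ, add(SSZ, Z))))
  [7] S(S(add(SZ, add(SSZ, add(SSZ, Z)))))
  [8] S(S(S(add(Z, add(SSZ, add(SSZ, Z))))))
  [9] S(S(S(add(SSZ, add(SSZ, Z)))))
  [10] S(S(S(S(add(SZ, add(SSZ, Z))))))
  [11] S(S(S(S(S(add(Z, add(SSZ, Z)))))))
  [12] S(S(S(S(S(add(SSZ, Z))))))
  [13] S(S(S(S(S(S(add(SZ, Z)))))))
  [14] S(S(S(S(S(S(S(add(Z, Z))))))))
  [15] S^7(Z)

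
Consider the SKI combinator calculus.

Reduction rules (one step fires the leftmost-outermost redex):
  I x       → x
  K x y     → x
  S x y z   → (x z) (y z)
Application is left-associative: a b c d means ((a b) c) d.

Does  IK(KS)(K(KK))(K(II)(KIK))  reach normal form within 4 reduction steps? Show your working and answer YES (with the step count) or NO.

  start: IK(KS)(K(KK))(K(II)(KIK))
  [1] K(KS)(K(KK))(K(II)(KIK))
  [2] KS(K(II)(KIK))
  [3] S

Answer: YES — reaches normal form S in 3 ≤ 4 steps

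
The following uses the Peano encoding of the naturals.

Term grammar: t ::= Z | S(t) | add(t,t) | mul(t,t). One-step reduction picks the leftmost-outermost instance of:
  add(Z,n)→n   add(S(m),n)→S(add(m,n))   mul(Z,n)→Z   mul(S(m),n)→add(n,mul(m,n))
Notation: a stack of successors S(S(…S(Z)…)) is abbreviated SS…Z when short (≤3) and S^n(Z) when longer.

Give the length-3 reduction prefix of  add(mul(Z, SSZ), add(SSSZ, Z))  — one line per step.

  start: add(mul(Z, SSZ), add(SSSZ, Z))
  →1  add(Z, add(SSSZ, Z))
  →2  add(SSSZ, Z)
  →3  S(add(SSZ, Z))

Answer: after 3 steps: S(add(SSZ, Z))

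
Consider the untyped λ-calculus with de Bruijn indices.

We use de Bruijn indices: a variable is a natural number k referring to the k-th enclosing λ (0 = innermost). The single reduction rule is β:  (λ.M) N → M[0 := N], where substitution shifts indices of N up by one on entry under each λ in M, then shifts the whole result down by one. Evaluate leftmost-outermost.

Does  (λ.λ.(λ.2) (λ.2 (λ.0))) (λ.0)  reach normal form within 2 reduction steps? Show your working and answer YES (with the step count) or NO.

  start: (λ.λ.(λ.2) (λ.2 (λ.0))) (λ.0)
  step 1: λ.(λ.λ.0) (λ.(λ.0) (λ.0))
  step 2: λ.λ.0

Answer: YES — reaches normal form λ.λ.0 in 2 ≤ 2 steps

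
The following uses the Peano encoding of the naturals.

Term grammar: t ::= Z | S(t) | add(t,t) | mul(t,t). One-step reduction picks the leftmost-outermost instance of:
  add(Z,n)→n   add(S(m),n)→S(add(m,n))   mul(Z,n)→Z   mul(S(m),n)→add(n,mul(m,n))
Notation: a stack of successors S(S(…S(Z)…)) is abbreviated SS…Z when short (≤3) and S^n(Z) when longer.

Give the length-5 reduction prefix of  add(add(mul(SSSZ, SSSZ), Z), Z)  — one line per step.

  start: add(add(mul(SSSZ, SSSZ), Z), Z)
  step 1: add(add(add(SSSZ, mul(SSZ, SSSZ)), Z), Z)
  step 2: add(add(S(add(SSZ, mul(SSZ, SSSZ))), Z), Z)
  step 3: add(S(add(add(SSZ, mul(SSZ, SSSZ)), Z)), Z)
  step 4: S(add(add(add(SSZ, mul(SSZ, SSSZ)), Z), Z))
  step 5: S(add(add(S(add(SZ, mul(SSZ, SSSZ))), Z), Z))

Answer: after 5 steps: S(add(add(S(add(SZ, mul(SSZ, SSSZ))), Z), Z))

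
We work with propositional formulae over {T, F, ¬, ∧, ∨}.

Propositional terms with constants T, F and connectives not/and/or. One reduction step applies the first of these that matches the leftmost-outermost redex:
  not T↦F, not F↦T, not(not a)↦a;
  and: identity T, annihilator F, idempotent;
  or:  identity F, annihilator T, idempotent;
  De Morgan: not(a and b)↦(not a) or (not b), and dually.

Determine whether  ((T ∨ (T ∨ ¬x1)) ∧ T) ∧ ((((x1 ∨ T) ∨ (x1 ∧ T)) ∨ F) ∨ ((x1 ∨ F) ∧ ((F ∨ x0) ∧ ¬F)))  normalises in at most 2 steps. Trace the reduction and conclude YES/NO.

  start: ((T ∨ (T ∨ ¬x1)) ∧ T) ∧ ((((x1 ∨ T) ∨ (x1 ∧ T)) ∨ F) ∨ ((x1 ∨ F) ∧ ((F ∨ x0) ∧ ¬F)))
  →1  (T ∨ (T ∨ ¬x1)) ∧ ((((x1 ∨ T) ∨ (x1 ∧ T)) ∨ F) ∨ ((x1 ∨ F) ∧ ((F ∨ x0) ∧ ¬F)))
  →2  T ∧ ((((x1 ∨ T) ∨ (x1 ∧ T)) ∨ F) ∨ ((x1 ∨ F) ∧ ((F ∨ x0) ∧ ¬F)))

Answer: NO — after 2 steps the term is T ∧ ((((x1 ∨ T) ∨ (x1 ∧ T)) ∨ F) ∨ ((x1 ∨ F) ∧ ((F ∨ x0) ∧ ¬F))), not yet normal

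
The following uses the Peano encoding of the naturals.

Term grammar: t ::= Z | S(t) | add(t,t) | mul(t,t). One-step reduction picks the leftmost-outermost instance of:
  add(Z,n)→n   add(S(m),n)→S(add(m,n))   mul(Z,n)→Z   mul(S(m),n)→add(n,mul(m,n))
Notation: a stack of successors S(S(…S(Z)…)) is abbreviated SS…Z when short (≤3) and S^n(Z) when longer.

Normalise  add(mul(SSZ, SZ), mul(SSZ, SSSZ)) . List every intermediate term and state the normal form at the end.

  start: add(mul(SSZ, SZ), mul(SSZ, SSSZ))
  [1] add(add(SZ, mul(SZ, SZ)), mul(SSZ, SSSZ))
  [2] add(S(add(Z, mul(SZ, SZ))), mul(SSZ, SSSZ))
  [3] S(add(add(Z, mul(SZ, SZ)), mul(SSZ, SSSZ)))
  [4] S(add(mul(SZ, SZ), mul(SSZ, SSSZ)))
  [5] S(add(add(SZ, mul(Z, SZ)), mul(SSZ, SSSZ)))
  [6] S(add(S(add(Z, mul(Z, SZ))), mul(SSZ, SSSZ)))
  [7] S(S(add(add(Z, mul(Z, SZ)), mul(SSZ, SSSZ))))
  [8] S(S(add(mul(Z, SZ), mul(SSZ, SSSZ))))
  [9] S(S(add(Z, mul(SSZ, SSSZ))))
  [10] S(S(mul(SSZ, SSSZ)))
  [11] S(S(add(SSSZ, mul(SZ, SSSZ))))
  [12] S(S(S(add(SSZ, mul(SZ, SSSZ)))))
  [13] S(S(S(S(add(SZ, mul(SZ, SSSZ))))))
  [14] S(S(S(S(S(add(Z, mul(SZ, SSSZ)))))))
  [15] S(S(S(S(S(mul(SZ, SSSZ))))))
  [16] S(S(S(S(S(add(SSSZ, mul(Z, SSSZ)))))))
  [17] S(S(S(S(S(S(add(SSZ, mul(Z, SSSZ))))))))
  [18] S(S(S(S(S(S(S(add(SZ, mul(Z, SSSZ)))))))))
  [19] S(S(S(S(S(S(S(S(add(Z, mul(Z, SSSZ))))))))))
  [20] S(S(S(S(S(S(S(S(mul(Z, SSSZ)))))))))
  [21] S^8(Z)

Answer: normal form = S^8(Z)  (in 21 steps)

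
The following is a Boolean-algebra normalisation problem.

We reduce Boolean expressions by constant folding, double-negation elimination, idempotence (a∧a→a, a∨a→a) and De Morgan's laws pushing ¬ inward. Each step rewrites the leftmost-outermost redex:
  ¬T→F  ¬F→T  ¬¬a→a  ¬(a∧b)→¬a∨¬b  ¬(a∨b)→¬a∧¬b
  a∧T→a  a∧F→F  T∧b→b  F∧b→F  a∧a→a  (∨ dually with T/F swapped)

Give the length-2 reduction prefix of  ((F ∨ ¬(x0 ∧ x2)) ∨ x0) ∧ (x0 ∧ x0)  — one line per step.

  start: ((F ∨ ¬(x0 ∧ x2)) ∨ x0) ∧ (x0 ∧ x0)
  →1  (¬(x0 ∧ x2) ∨ x0) ∧ (x0 ∧ x0)
  →2  ((¬x0 ∨ ¬x2) ∨ x0) ∧ (x0 ∧ x0)

Answer: after 2 steps: ((¬x0 ∨ ¬x2) ∨ x0) ∧ (x0 ∧ x0)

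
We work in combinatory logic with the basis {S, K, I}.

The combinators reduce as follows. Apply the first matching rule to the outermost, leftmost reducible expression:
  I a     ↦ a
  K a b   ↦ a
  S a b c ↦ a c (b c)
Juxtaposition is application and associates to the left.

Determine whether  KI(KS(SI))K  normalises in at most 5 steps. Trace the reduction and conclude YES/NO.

Answer: YES — reaches normal form K in 2 ≤ 5 steps

Reduction:
  start: KI(KS(SI))K
  [1] IK
  [2] K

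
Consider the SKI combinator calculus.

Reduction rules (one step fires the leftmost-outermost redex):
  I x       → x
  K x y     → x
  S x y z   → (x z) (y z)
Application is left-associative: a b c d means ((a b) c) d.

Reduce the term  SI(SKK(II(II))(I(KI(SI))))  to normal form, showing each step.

  start: SI(SKK(II(II))(I(KI(SI))))
  →1  SI(K(II(II))(K(II(II)))(I(KI(SI))))
  →2  SI(II(II)(I(KI(SI))))
  →3  SI(I(II)(I(KI(SI))))
  →4  SI(II(I(KI(SI))))
  →5  SI(I(I(KI(SI))))
  →6  SI(I(KI(SI)))
  →7  SI(KI(SI))
  →8  SII

Answer: normal form = SII  (in 8 steps)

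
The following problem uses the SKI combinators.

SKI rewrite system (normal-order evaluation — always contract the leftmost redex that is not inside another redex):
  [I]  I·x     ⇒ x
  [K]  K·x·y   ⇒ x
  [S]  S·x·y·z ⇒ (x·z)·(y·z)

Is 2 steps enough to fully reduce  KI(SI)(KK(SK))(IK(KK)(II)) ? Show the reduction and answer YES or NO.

  start: KI(SI)(KK(SK))(IK(KK)(II))
  [1] I(KK(SK))(IK(KK)(II))
  [2] KK(SK)(IK(KK)(II))

Answer: NO — after 2 steps the term is KK(SK)(IK(KK)(II)), not yet normal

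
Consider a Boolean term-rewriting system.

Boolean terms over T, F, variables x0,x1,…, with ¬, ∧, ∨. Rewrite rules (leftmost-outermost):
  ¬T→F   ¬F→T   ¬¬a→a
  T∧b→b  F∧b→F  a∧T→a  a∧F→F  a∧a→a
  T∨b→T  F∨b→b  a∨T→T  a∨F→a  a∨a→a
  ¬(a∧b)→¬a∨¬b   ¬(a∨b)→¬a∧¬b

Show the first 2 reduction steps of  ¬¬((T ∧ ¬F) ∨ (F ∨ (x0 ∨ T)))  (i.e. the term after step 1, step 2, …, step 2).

  start: ¬¬((T ∧ ¬F) ∨ (F ∨ (x0 ∨ T)))
  step 1: (T ∧ ¬F) ∨ (F ∨ (x0 ∨ T))
  step 2: ¬F ∨ (F ∨ (x0 ∨ T))

Answer: after 2 steps: ¬F ∨ (F ∨ (x0 ∨ T))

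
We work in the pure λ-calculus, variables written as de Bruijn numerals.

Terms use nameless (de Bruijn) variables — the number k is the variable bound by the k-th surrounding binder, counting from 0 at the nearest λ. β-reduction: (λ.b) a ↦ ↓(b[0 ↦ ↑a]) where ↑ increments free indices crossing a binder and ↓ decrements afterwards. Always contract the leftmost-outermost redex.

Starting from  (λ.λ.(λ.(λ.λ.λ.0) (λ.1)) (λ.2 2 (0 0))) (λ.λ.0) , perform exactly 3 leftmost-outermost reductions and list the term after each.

Answer: after 3 steps: λ.λ.λ.0

Working:
  start: (λ.λ.(λ.(λ.λ.λ.0) (λ.1)) (λ.2 2 (0 0))) (λ.λ.0)
  step 1: λ.(λ.(λ.λ.λ.0) (λ.1)) (λ.(λ.λ.0) (λ.λ.0) (0 0))
  step 2: λ.(λ.λ.λ.0) (λ.λ.(λ.λ.0) (λ.λ.0) (0 0))
  step 3: λ.λ.λ.0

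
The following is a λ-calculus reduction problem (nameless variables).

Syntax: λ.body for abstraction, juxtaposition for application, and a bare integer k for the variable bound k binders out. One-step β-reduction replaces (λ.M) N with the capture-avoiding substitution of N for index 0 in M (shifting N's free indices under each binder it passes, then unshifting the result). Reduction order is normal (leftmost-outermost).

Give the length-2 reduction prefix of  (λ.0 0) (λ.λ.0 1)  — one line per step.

  start: (λ.0 0) (λ.λ.0 1)
  →1  (λ.λ.0 1) (λ.λ.0 1)
  →2  λ.0 (λ.λ.0 1)

Answer: after 2 steps: λ.0 (λ.λ.0 1)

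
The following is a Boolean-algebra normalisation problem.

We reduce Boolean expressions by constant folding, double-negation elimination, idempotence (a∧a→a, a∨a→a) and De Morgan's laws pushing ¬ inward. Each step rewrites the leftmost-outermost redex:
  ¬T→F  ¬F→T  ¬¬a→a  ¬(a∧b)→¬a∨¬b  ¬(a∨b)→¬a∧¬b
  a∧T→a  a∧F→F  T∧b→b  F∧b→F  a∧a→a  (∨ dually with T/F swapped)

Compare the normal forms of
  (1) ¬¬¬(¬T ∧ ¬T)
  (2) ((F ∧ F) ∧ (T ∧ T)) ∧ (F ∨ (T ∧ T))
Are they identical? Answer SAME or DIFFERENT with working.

Term A:
  start: ¬¬¬(¬T ∧ ¬T)
  →1  ¬(¬T ∧ ¬T)
  →2  ¬¬T ∨ ¬¬T
  →3  ¬¬T
  →4  T

Term B:
  start: ((F ∧ F) ∧ (T ∧ T)) ∧ (F ∨ (T ∧ T))
  →1  (F ∧ (T ∧ T)) ∧ (F ∨ (T ∧ T))
  →2  F ∧ (F ∨ (T ∧ T))
  →3  F

Answer: DIFFERENT — A ⇓ T, B ⇓ F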